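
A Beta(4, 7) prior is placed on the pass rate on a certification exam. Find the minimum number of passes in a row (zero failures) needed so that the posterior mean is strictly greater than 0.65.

k = 10

After k passes and 0 failures the posterior is Beta(4+k, 7), with mean (4+k)/(4+7+k).
Set (4+k)/(11+k) > 0.65 and solve: k > (0.65·11 − 4)/(1 − 0.65) = 9.000.
The smallest integer exceeding 9.000 is 10, and checking k=10: (14)/(21) = 0.6667 > 0.65.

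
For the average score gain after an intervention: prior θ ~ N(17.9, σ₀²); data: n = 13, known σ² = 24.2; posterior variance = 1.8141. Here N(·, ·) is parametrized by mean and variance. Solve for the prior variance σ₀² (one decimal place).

For the Normal–Normal model with known σ², precisions add: τ_n = τ₀ + n/σ².
So 1/σ₀² = 1/1.8141 − 13/24.2 = 0.551238 − 0.537190 = 0.014048.
Hence σ₀² = 1/0.014048 ≈ 71.2.

σ₀² = 71.2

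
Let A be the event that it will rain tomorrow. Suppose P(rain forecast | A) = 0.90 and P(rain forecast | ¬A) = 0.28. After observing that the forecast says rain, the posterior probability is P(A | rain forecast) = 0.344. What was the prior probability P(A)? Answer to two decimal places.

P(A) = 0.14

In odds form, posterior odds = prior odds × likelihood ratio, so prior odds = posterior odds ÷ LR.
Posterior odds = 0.344/(1−0.344) = 0.5244. LR = 0.90/0.28 = 3.2143.
Prior odds = 0.5244/3.2143 = 0.1631, so P(A) = 0.1631/(1+0.1631) ≈ 0.14.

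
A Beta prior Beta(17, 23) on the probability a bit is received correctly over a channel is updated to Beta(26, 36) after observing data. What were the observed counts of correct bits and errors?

Beta is conjugate to the binomial likelihood: posterior = Beta(a+s, b+f).
Match parameters: s=26−17=9, f=36−23=13.

9 correct bits and 13 errors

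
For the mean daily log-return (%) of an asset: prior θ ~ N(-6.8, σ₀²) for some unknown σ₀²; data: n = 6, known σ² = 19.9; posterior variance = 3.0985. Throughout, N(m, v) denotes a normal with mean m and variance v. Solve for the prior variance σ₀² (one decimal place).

For the Normal–Normal model with known σ², precisions add: τ_n = τ₀ + n/σ².
So 1/σ₀² = 1/3.0985 − 6/19.9 = 0.322737 − 0.301508 = 0.021229.
Hence σ₀² = 1/0.021229 ≈ 47.1.

σ₀² = 47.1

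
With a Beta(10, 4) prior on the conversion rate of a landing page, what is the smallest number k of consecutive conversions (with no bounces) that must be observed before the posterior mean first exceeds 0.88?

k = 20

After k conversions and 0 bounces the posterior is Beta(10+k, 4), with mean (10+k)/(10+4+k).
Set (10+k)/(14+k) > 0.88 and solve: k > (0.88·14 − 10)/(1 − 0.88) = 19.333.
The smallest integer exceeding 19.333 is 20, and checking k=20: (30)/(34) = 0.8824 > 0.88.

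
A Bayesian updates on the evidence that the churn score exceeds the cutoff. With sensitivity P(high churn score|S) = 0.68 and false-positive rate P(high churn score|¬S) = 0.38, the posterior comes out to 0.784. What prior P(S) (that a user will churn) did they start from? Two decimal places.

Bayes' rule in odds form gives O(S|E) = O(S)·[P(E|S)/P(E|¬S)], hence O(S) = O(S|E)/LR.
Posterior odds = 0.784/(1−0.784) = 3.6296. LR = 0.68/0.38 = 1.7895.
Prior odds = 3.6296/1.7895 = 2.0283, so P(S) = 2.0283/(1+2.0283) ≈ 0.67.

P(S) = 0.67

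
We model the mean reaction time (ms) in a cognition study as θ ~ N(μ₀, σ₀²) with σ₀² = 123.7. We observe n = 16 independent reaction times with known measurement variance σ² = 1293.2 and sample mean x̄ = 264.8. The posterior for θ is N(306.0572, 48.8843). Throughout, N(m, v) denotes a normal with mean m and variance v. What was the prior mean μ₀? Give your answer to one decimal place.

μ₀ = 369.2

The posterior mean is a precision-weighted average: μ_n = (τ₀μ₀ + τ_data·x̄)/(τ₀+τ_data), with τ₀=1/σ₀² and τ_data=n/σ².
Here τ₀ = 1/123.7 = 0.008084 and τ_data = 16/1293.2 = 0.012372, so τ_n = 0.020456.
Rearranging for μ₀: μ₀ = (μ_n·τ_n − τ_data·x̄)/τ₀ = (306.0572·0.020456 − 0.012372·264.8) / 0.008084 = 2.984600/0.008084 ≈ 369.2.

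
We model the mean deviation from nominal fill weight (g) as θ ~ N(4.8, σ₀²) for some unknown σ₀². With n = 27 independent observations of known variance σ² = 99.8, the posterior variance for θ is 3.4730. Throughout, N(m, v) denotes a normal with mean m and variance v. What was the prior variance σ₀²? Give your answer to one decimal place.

σ₀² = 57.5

For the Normal–Normal model with known σ², precisions add: τ_n = τ₀ + n/σ².
So 1/σ₀² = 1/3.4730 − 27/99.8 = 0.287936 − 0.270541 = 0.017395.
Hence σ₀² = 1/0.017395 ≈ 57.5.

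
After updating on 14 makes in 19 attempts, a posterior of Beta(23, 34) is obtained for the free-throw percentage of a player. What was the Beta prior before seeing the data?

Beta(9, 29)

Under Beta–binomial conjugacy the posterior parameters are (a+s, b+f).
Subtract the data counts: 23−14=9, 34−5=29.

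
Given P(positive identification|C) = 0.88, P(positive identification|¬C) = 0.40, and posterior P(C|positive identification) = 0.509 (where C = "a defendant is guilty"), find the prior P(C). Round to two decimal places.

P(C) = 0.32

Bayes' rule in odds form gives O(C|E) = O(C)·[P(E|C)/P(E|¬C)], hence O(C) = O(C|E)/LR.
Posterior odds = 0.509/(1−0.509) = 1.0367. LR = 0.88/0.40 = 2.2000.
Prior odds = 1.0367/2.2000 = 0.4712, so P(C) = 0.4712/(1+0.4712) ≈ 0.32.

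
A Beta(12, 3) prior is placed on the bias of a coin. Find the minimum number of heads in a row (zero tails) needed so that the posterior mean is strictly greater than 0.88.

k = 11

After k heads and 0 tails the posterior is Beta(12+k, 3), with mean (12+k)/(12+3+k).
Set (12+k)/(15+k) > 0.88 and solve: k > (0.88·15 − 12)/(1 − 0.88) = 10.000.
The smallest integer exceeding 10.000 is 11.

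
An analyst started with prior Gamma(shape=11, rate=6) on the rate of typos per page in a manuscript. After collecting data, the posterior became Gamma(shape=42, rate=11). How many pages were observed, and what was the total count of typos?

n = 5 pages with total 31 typos

Gamma–Poisson conjugacy: posterior shape = α + Σxᵢ, posterior rate = β + n.
Matching: Σxᵢ = 42 − 11 = 31 and n = 11 − 6 = 5.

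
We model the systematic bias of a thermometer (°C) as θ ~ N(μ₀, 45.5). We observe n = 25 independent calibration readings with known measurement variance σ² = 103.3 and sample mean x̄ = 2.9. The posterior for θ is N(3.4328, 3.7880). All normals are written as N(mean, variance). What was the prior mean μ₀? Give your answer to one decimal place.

With known observation variance, the Normal–Normal posterior has precision τ_n = τ₀ + n/σ² and mean μ_n = (τ₀μ₀ + (n/σ²)x̄)/τ_n.
Here τ₀ = 1/45.5 = 0.021978 and τ_data = 25/103.3 = 0.242014, so τ_n = 0.263992.
Rearranging for μ₀: μ₀ = (μ_n·τ_n − τ_data·x̄)/τ₀ = (3.4328·0.263992 − 0.242014·2.9) / 0.021978 = 0.204391/0.021978 ≈ 9.3.

μ₀ = 9.3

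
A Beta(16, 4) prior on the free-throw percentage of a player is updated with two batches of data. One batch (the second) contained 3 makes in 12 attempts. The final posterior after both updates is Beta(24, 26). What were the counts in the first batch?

Sequential conjugate updates are equivalent to a single update on the pooled data, so total successes = posterior α − prior α and total failures = posterior β − prior β.
Total across both batches: 24−16=8 makes, 26−4=22 misses.
Subtract the second batch: 8−3=5 makes and 22−9=13 misses.

5 makes and 13 misses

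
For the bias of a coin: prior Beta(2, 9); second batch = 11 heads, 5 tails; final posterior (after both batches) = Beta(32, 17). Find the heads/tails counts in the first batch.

19 heads and 3 tails

Because Beta–binomial updating is additive in the counts, the combined data contributed (α_post−α_prior, β_post−β_prior) successes and failures.
Total across both batches: 32−2=30 heads, 17−9=8 tails.
Subtract the second batch: 30−11=19 heads and 8−5=3 tails.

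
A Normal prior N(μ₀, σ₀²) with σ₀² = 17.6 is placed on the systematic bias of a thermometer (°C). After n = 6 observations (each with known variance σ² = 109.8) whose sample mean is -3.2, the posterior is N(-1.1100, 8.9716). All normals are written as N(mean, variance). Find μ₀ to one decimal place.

The posterior mean is a precision-weighted average: μ_n = (τ₀μ₀ + τ_data·x̄)/(τ₀+τ_data), with τ₀=1/σ₀² and τ_data=n/σ².
Here τ₀ = 1/17.6 = 0.056818 and τ_data = 6/109.8 = 0.054645, so τ_n = 0.111463.
Rearranging for μ₀: μ₀ = (μ_n·τ_n − τ_data·x̄)/τ₀ = (-1.1100·0.111463 − 0.054645·-3.2) / 0.056818 = 0.051140/0.056818 ≈ 0.9.

μ₀ = 0.9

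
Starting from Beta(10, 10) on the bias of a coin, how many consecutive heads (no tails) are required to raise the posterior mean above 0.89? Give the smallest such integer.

k = 71

After k heads and 0 tails the posterior is Beta(10+k, 10), with mean (10+k)/(10+10+k).
Set (10+k)/(20+k) > 0.89 and solve: k > (0.89·20 − 10)/(1 − 0.89) = 70.909.
The smallest integer exceeding 70.909 is 71.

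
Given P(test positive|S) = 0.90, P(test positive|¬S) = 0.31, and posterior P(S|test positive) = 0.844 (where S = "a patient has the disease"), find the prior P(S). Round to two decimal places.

P(S) = 0.65

Bayes' rule in odds form gives O(S|E) = O(S)·[P(E|S)/P(E|¬S)], hence O(S) = O(S|E)/LR.
Posterior odds = 0.844/(1−0.844) = 5.4103. LR = 0.90/0.31 = 2.9032.
Prior odds = 5.4103/2.9032 = 1.8636, so P(S) = 1.8636/(1+1.8636) ≈ 0.65.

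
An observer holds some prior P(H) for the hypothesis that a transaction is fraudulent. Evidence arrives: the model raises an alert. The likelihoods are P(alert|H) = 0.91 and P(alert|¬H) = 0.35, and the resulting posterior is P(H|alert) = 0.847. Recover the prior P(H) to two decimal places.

In odds form, posterior odds = prior odds × likelihood ratio, so prior odds = posterior odds ÷ LR.
Posterior odds = 0.847/(1−0.847) = 5.5359. LR = 0.91/0.35 = 2.6000.
Prior odds = 5.5359/2.6000 = 2.1292, so P(H) = 2.1292/(1+2.1292) ≈ 0.68.

P(H) = 0.68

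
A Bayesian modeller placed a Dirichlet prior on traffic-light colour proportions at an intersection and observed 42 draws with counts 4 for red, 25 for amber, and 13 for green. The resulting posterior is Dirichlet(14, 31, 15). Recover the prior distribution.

For a Dirichlet(α) prior with multinomial counts c, the posterior is Dirichlet(α + c) componentwise.
Subtract each count from the matching posterior parameter: 14−4=10, 31−25=6, 15−13=2.

Dirichlet(10, 6, 2)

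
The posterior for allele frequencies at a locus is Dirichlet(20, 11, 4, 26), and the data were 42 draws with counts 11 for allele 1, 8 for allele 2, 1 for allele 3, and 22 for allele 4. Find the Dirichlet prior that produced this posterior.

Dirichlet(9, 3, 3, 4)

For a Dirichlet(α) prior with multinomial counts c, the posterior is Dirichlet(α + c) componentwise.
Subtract each count from the matching posterior parameter: 20−11=9, 11−8=3, 4−1=3, 26−22=4.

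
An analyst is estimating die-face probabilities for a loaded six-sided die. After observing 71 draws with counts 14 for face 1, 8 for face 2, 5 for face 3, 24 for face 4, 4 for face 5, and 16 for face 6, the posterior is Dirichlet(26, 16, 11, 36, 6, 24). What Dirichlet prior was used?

For a Dirichlet(α) prior with multinomial counts c, the posterior is Dirichlet(α + c) componentwise.
Subtract each count from the matching posterior parameter: 26−14=12, 16−8=8, 11−5=6, 36−24=12, 6−4=2, 24−16=8.

Dirichlet(12, 8, 6, 12, 2, 8)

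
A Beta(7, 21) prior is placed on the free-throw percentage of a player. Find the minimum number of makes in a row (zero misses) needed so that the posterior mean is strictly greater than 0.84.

After k makes and 0 misses the posterior is Beta(7+k, 21), with mean (7+k)/(7+21+k).
Set (7+k)/(28+k) > 0.84 and solve: k > (0.84·28 − 7)/(1 − 0.84) = 103.250.
The smallest integer exceeding 103.250 is 104, and checking k=104: (111)/(132) = 0.8409 > 0.84.

k = 104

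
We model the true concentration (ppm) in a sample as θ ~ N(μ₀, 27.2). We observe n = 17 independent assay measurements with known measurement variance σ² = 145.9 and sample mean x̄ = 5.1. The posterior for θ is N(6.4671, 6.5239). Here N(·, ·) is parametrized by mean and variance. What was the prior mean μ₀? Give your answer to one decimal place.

μ₀ = 10.8

With known observation variance, the Normal–Normal posterior has precision τ_n = τ₀ + n/σ² and mean μ_n = (τ₀μ₀ + (n/σ²)x̄)/τ_n.
Here τ₀ = 1/27.2 = 0.036765 and τ_data = 17/145.9 = 0.116518, so τ_n = 0.153283.
Rearranging for μ₀: μ₀ = (μ_n·τ_n − τ_data·x̄)/τ₀ = (6.4671·0.153283 − 0.116518·5.1) / 0.036765 = 0.397055/0.036765 ≈ 10.8.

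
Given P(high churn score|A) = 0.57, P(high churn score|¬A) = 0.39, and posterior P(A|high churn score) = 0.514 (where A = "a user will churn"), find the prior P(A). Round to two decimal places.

P(A) = 0.42

Bayes' rule in odds form gives O(A|E) = O(A)·[P(E|A)/P(E|¬A)], hence O(A) = O(A|E)/LR.
Posterior odds = 0.514/(1−0.514) = 1.0576. LR = 0.57/0.39 = 1.4615.
Prior odds = 1.0576/1.4615 = 0.7236, so P(A) = 0.7236/(1+0.7236) ≈ 0.42.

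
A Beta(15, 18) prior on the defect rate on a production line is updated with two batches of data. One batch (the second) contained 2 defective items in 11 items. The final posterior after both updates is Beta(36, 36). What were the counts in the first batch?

Because Beta–binomial updating is additive in the counts, the combined data contributed (α_post−α_prior, β_post−β_prior) successes and failures.
Total across both batches: 36−15=21 defective items, 36−18=18 good items.
Subtract the second batch: 21−2=19 defective items and 18−9=9 good items.

19 defective items and 9 good items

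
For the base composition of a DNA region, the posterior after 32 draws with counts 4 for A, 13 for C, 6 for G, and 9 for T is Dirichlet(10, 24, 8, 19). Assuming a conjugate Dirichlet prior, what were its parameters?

Dirichlet(6, 11, 2, 10)

For a Dirichlet(α) prior with multinomial counts c, the posterior is Dirichlet(α + c) componentwise.
Subtract each count from the matching posterior parameter: 10−4=6, 24−13=11, 8−6=2, 19−9=10.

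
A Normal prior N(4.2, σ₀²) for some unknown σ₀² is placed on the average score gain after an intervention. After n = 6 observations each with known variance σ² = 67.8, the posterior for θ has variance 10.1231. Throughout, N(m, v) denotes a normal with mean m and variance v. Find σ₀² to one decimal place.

σ₀² = 97.2

For the Normal–Normal model with known σ², precisions add: τ_n = τ₀ + n/σ².
So 1/σ₀² = 1/10.1231 − 6/67.8 = 0.098784 − 0.088496 = 0.010288.
Hence σ₀² = 1/0.010288 ≈ 97.2.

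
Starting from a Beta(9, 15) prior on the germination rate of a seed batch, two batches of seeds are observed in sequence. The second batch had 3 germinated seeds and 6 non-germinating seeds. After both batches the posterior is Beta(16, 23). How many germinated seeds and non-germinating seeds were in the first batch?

Because Beta–binomial updating is additive in the counts, the combined data contributed (α_post−α_prior, β_post−β_prior) successes and failures.
Total across both batches: 16−9=7 germinated seeds, 23−15=8 non-germinating seeds.
Subtract the second batch: 7−3=4 germinated seeds and 8−6=2 non-germinating seeds.

4 germinated seeds and 2 non-germinating seeds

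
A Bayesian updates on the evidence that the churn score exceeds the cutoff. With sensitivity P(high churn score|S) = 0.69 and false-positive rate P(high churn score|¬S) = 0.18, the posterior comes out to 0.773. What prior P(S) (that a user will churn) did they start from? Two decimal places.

Bayes' rule in odds form gives O(S|E) = O(S)·[P(E|S)/P(E|¬S)], hence O(S) = O(S|E)/LR.
Posterior odds = 0.773/(1−0.773) = 3.4053. LR = 0.69/0.18 = 3.8333.
Prior odds = 3.4053/3.8333 = 0.8883, so P(S) = 0.8883/(1+0.8883) ≈ 0.47.

P(S) = 0.47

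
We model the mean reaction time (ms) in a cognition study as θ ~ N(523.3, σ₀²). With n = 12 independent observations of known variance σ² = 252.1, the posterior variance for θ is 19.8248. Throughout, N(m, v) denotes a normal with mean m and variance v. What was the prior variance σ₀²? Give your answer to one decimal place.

Posterior precision equals prior precision plus data precision: 1/σ_n² = 1/σ₀² + n/σ².
So 1/σ₀² = 1/19.8248 − 12/252.1 = 0.050442 − 0.047600 = 0.002842.
Hence σ₀² = 1/0.002842 ≈ 351.9.

σ₀² = 351.9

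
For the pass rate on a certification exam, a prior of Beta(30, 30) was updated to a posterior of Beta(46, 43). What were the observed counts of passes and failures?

Under Beta–binomial conjugacy the posterior parameters are (α+s, β+f).
Match parameters: s=46−30=16, f=43−30=13.

16 passes and 13 failures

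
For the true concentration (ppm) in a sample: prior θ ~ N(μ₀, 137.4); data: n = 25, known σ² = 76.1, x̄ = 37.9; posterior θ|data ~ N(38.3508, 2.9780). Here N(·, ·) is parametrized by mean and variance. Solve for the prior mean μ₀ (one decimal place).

The posterior mean is a precision-weighted average: μ_n = (τ₀μ₀ + τ_data·x̄)/(τ₀+τ_data), with τ₀=1/σ₀² and τ_data=n/σ².
Here τ₀ = 1/137.4 = 0.007278 and τ_data = 25/76.1 = 0.328515, so τ_n = 0.335793.
Rearranging for μ₀: μ₀ = (μ_n·τ_n − τ_data·x̄)/τ₀ = (38.3508·0.335793 − 0.328515·37.9) / 0.007278 = 0.427212/0.007278 ≈ 58.7.

μ₀ = 58.7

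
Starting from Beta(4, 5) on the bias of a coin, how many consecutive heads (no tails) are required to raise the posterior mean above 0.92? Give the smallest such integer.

After k heads and 0 tails the posterior is Beta(4+k, 5), with mean (4+k)/(4+5+k).
Set (4+k)/(9+k) > 0.92 and solve: k > (0.92·9 − 4)/(1 − 0.92) = 53.500.
The smallest integer exceeding 53.500 is 54, and checking k=54: (58)/(63) = 0.9206 > 0.92.

k = 54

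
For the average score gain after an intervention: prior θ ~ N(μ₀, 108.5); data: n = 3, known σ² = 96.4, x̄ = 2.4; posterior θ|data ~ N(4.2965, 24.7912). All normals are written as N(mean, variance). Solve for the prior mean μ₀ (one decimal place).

μ₀ = 10.7

The posterior mean is a precision-weighted average: μ_n = (τ₀μ₀ + τ_data·x̄)/(τ₀+τ_data), with τ₀=1/σ₀² and τ_data=n/σ².
Here τ₀ = 1/108.5 = 0.009217 and τ_data = 3/96.4 = 0.031120, so τ_n = 0.040337.
Rearranging for μ₀: μ₀ = (μ_n·τ_n − τ_data·x̄)/τ₀ = (4.2965·0.040337 − 0.031120·2.4) / 0.009217 = 0.098620/0.009217 ≈ 10.7.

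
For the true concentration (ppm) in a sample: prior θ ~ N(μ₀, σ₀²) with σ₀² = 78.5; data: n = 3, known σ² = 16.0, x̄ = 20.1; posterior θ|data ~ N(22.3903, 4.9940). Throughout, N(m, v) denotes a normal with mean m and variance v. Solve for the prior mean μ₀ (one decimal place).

With known observation variance, the Normal–Normal posterior has precision τ_n = τ₀ + n/σ² and mean μ_n = (τ₀μ₀ + (n/σ²)x̄)/τ_n.
Here τ₀ = 1/78.5 = 0.012739 and τ_data = 3/16.0 = 0.187500, so τ_n = 0.200239.
Rearranging for μ₀: μ₀ = (μ_n·τ_n − τ_data·x̄)/τ₀ = (22.3903·0.200239 − 0.187500·20.1) / 0.012739 = 0.714661/0.012739 ≈ 56.1.

μ₀ = 56.1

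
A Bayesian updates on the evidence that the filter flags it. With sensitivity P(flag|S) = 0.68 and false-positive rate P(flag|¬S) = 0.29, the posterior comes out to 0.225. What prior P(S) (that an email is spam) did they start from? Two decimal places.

Bayes' rule in odds form gives O(S|E) = O(S)·[P(E|S)/P(E|¬S)], hence O(S) = O(S|E)/LR.
Posterior odds = 0.225/(1−0.225) = 0.2903. LR = 0.68/0.29 = 2.3448.
Prior odds = 0.2903/2.3448 = 0.1238, so P(S) = 0.1238/(1+0.1238) ≈ 0.11.

P(S) = 0.11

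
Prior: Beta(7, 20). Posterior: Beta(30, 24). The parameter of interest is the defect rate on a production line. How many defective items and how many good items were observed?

Under Beta–binomial conjugacy the posterior parameters are (a+s, b+f).
So s = 30 − 7 = 23 and f = 24 − 20 = 4.

23 defective items and 4 good items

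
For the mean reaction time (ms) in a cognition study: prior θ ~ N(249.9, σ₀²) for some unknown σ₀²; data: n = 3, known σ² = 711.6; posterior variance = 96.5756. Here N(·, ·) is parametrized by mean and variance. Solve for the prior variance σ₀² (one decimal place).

Posterior precision equals prior precision plus data precision: 1/σ_n² = 1/σ₀² + n/σ².
So 1/σ₀² = 1/96.5756 − 3/711.6 = 0.010355 − 0.004216 = 0.006139.
Hence σ₀² = 1/0.006139 ≈ 162.9.

σ₀² = 162.9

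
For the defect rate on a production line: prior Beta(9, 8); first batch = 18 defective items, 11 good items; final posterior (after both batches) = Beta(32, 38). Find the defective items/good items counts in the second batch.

Because Beta–binomial updating is additive in the counts, the combined data contributed (α_post−α_prior, β_post−β_prior) successes and failures.
Total across both batches: 32−9=23 defective items, 38−8=30 good items.
Subtract the first batch: 23−18=5 defective items and 30−11=19 good items.

5 defective items and 19 good items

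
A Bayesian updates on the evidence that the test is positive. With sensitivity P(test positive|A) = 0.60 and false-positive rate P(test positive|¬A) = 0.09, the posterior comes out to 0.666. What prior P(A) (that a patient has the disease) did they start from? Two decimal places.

P(A) = 0.23

Bayes' rule in odds form gives O(A|E) = O(A)·[P(E|A)/P(E|¬A)], hence O(A) = O(A|E)/LR.
Posterior odds = 0.666/(1−0.666) = 1.9940. LR = 0.60/0.09 = 6.6667.
Prior odds = 1.9940/6.6667 = 0.2991, so P(A) = 0.2991/(1+0.2991) ≈ 0.23.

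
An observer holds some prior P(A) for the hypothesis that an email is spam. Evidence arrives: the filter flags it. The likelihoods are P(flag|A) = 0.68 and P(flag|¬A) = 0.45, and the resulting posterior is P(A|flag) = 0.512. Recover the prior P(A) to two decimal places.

In odds form, posterior odds = prior odds × likelihood ratio, so prior odds = posterior odds ÷ LR.
Posterior odds = 0.512/(1−0.512) = 1.0492. LR = 0.68/0.45 = 1.5111.
Prior odds = 1.0492/1.5111 = 0.6943, so P(A) = 0.6943/(1+0.6943) ≈ 0.41.

P(A) = 0.41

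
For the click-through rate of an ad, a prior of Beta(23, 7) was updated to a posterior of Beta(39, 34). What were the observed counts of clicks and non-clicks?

Beta is conjugate to the binomial likelihood: posterior = Beta(α+s, β+f).
Match parameters: s=39−23=16, f=34−7=27.

16 clicks and 27 non-clicks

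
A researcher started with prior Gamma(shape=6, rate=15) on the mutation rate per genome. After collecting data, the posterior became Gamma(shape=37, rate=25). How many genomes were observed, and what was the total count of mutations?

n = 10 genomes with total 31 mutations

Gamma–Poisson conjugacy: posterior shape = α + Σxᵢ, posterior rate = β + n.
Matching: Σxᵢ = 37 − 6 = 31 and n = 25 − 15 = 10.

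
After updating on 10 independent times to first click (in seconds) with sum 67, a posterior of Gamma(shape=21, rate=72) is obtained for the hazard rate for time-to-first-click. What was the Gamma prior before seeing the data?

Gamma(shape=11, rate=5)

For an exponential likelihood with a Gamma(α, β) prior on the rate, n observations with total T give posterior Gamma(α+n, β+T).
So α = 21 − 10 = 11 and β = 72 − 67 = 5.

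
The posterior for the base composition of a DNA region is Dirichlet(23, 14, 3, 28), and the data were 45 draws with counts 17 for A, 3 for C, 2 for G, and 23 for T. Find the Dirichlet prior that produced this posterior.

For a Dirichlet(α) prior with multinomial counts c, the posterior is Dirichlet(α + c) componentwise.
Subtract each count from the matching posterior parameter: 23−17=6, 14−3=11, 3−2=1, 28−23=5.

Dirichlet(6, 11, 1, 5)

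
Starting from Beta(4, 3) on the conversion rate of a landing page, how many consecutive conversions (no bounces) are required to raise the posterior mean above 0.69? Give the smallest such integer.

After k conversions and 0 bounces the posterior is Beta(4+k, 3), with mean (4+k)/(4+3+k).
Set (4+k)/(7+k) > 0.69 and solve: k > (0.69·7 − 4)/(1 − 0.69) = 2.677.
The smallest integer exceeding 2.677 is 3.

k = 3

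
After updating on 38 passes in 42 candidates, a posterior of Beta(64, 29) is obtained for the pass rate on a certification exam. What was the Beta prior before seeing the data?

Beta(26, 25)

A Beta(a, b) prior with s successes and f failures in binomial data gives a Beta(a+s, b+f) posterior.
So a = 64 − 38 = 26 and b = 29 − 4 = 25.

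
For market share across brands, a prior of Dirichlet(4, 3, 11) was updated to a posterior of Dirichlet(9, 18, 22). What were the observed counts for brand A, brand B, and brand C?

counts (5, 15, 11)

For a Dirichlet(α) prior with multinomial counts c, the posterior is Dirichlet(α + c) componentwise.
Counts are posterior − prior componentwise: 9−4=5, 18−3=15, 22−11=11.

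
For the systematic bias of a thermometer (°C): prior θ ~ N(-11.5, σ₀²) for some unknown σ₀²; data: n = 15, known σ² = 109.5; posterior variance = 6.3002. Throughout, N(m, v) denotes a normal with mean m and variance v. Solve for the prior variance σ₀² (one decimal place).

σ₀² = 46.0

For the Normal–Normal model with known σ², precisions add: τ_n = τ₀ + n/σ².
So 1/σ₀² = 1/6.3002 − 15/109.5 = 0.158725 − 0.136986 = 0.021739.
Hence σ₀² = 1/0.021739 ≈ 46.0.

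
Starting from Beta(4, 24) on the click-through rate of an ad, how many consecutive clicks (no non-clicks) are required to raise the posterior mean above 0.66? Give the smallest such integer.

k = 43

After k clicks and 0 non-clicks the posterior is Beta(4+k, 24), with mean (4+k)/(4+24+k).
Set (4+k)/(28+k) > 0.66 and solve: k > (0.66·28 − 4)/(1 − 0.66) = 42.588.
The smallest integer exceeding 42.588 is 43, and checking k=43: (47)/(71) = 0.6620 > 0.66.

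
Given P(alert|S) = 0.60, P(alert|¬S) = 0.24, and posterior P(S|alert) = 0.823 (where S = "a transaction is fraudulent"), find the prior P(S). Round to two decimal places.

Bayes' rule in odds form gives O(S|E) = O(S)·[P(E|S)/P(E|¬S)], hence O(S) = O(S|E)/LR.
Posterior odds = 0.823/(1−0.823) = 4.6497. LR = 0.60/0.24 = 2.5000.
Prior odds = 4.6497/2.5000 = 1.8599, so P(S) = 1.8599/(1+1.8599) ≈ 0.65.

P(S) = 0.65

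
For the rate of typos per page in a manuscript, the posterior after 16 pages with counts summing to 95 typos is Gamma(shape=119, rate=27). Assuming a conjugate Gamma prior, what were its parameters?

A Gamma(α, β) prior (rate parametrization) on a Poisson rate with n observations summing to S gives posterior Gamma(α+S, β+n).
So α = 119 − 95 = 24 and β = 27 − 16 = 11.

Gamma(shape=24, rate=11)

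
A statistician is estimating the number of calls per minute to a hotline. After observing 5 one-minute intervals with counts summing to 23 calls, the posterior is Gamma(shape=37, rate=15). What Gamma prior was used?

Gamma(shape=14, rate=10)

Gamma–Poisson conjugacy: posterior shape = α + Σxᵢ, posterior rate = β + n.
So α = 37 − 23 = 14 and β = 15 − 5 = 10.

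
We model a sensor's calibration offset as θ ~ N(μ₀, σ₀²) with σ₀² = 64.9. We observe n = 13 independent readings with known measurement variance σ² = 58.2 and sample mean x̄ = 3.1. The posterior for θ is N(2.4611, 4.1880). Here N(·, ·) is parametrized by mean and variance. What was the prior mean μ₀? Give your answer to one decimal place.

μ₀ = -6.8

With known observation variance, the Normal–Normal posterior has precision τ_n = τ₀ + n/σ² and mean μ_n = (τ₀μ₀ + (n/σ²)x̄)/τ_n.
Here τ₀ = 1/64.9 = 0.015408 and τ_data = 13/58.2 = 0.223368, so τ_n = 0.238776.
Rearranging for μ₀: μ₀ = (μ_n·τ_n − τ_data·x̄)/τ₀ = (2.4611·0.238776 − 0.223368·3.1) / 0.015408 = -0.104789/0.015408 ≈ -6.8.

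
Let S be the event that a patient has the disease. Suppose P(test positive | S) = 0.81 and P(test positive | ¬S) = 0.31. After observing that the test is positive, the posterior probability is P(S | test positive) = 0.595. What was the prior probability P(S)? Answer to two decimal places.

In odds form, posterior odds = prior odds × likelihood ratio, so prior odds = posterior odds ÷ LR.
Posterior odds = 0.595/(1−0.595) = 1.4691. LR = 0.81/0.31 = 2.6129.
Prior odds = 1.4691/2.6129 = 0.5622, so P(S) = 0.5622/(1+0.5622) ≈ 0.36.

P(S) = 0.36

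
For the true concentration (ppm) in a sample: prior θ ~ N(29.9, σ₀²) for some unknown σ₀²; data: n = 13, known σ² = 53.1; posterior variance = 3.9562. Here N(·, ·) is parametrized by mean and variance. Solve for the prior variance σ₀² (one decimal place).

σ₀² = 125.8

Posterior precision equals prior precision plus data precision: 1/σ_n² = 1/σ₀² + n/σ².
So 1/σ₀² = 1/3.9562 − 13/53.1 = 0.252768 − 0.244821 = 0.007947.
Hence σ₀² = 1/0.007947 ≈ 125.8.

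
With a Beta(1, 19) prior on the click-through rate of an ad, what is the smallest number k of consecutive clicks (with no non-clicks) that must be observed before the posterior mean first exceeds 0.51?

k = 19

After k clicks and 0 non-clicks the posterior is Beta(1+k, 19), with mean (1+k)/(1+19+k).
Set (1+k)/(20+k) > 0.51 and solve: k > (0.51·20 − 1)/(1 − 0.51) = 18.776.
The smallest integer exceeding 18.776 is 19.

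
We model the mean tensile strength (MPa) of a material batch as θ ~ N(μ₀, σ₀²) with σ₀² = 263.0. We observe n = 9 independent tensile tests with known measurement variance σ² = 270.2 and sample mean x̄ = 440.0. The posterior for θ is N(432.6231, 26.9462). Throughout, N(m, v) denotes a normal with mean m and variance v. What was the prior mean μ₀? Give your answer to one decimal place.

With known observation variance, the Normal–Normal posterior has precision τ_n = τ₀ + n/σ² and mean μ_n = (τ₀μ₀ + (n/σ²)x̄)/τ_n.
Here τ₀ = 1/263.0 = 0.003802 and τ_data = 9/270.2 = 0.033309, so τ_n = 0.037111.
Rearranging for μ₀: μ₀ = (μ_n·τ_n − τ_data·x̄)/τ₀ = (432.6231·0.037111 − 0.033309·440.0) / 0.003802 = 1.399116/0.003802 ≈ 368.0.

μ₀ = 368.0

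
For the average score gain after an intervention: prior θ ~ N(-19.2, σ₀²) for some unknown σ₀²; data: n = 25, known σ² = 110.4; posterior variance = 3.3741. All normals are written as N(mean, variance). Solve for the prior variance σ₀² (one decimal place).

σ₀² = 14.3

Posterior precision equals prior precision plus data precision: 1/σ_n² = 1/σ₀² + n/σ².
So 1/σ₀² = 1/3.3741 − 25/110.4 = 0.296375 − 0.226449 = 0.069926.
Hence σ₀² = 1/0.069926 ≈ 14.3.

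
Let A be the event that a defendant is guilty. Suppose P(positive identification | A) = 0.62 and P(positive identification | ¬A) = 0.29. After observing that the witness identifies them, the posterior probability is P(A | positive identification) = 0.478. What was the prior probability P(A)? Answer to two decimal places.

P(A) = 0.30

In odds form, posterior odds = prior odds × likelihood ratio, so prior odds = posterior odds ÷ LR.
Posterior odds = 0.478/(1−0.478) = 0.9157. LR = 0.62/0.29 = 2.1379.
Prior odds = 0.9157/2.1379 = 0.4283, so P(A) = 0.4283/(1+0.4283) ≈ 0.30.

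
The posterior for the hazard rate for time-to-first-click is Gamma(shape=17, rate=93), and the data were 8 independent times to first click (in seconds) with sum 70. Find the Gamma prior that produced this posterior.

Gamma(shape=9, rate=23)

For an exponential likelihood with a Gamma(α, β) prior on the rate, n observations with total T give posterior Gamma(α+n, β+T).
So α = 17 − 8 = 9 and β = 93 − 70 = 23.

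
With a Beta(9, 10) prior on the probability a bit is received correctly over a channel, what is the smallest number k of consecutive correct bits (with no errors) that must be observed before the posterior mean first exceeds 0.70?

k = 15

After k correct bits and 0 errors the posterior is Beta(9+k, 10), with mean (9+k)/(9+10+k).
Set (9+k)/(19+k) > 0.70 and solve: k > (0.70·19 − 9)/(1 − 0.70) = 14.333.
The smallest integer exceeding 14.333 is 15, and checking k=15: (24)/(34) = 0.7059 > 0.70.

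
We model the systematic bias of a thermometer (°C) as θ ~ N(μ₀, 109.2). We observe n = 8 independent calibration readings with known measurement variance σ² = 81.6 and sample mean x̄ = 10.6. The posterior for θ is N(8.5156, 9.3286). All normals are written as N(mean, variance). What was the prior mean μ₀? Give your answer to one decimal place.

μ₀ = -13.8

The posterior mean is a precision-weighted average: μ_n = (τ₀μ₀ + τ_data·x̄)/(τ₀+τ_data), with τ₀=1/σ₀² and τ_data=n/σ².
Here τ₀ = 1/109.2 = 0.009158 and τ_data = 8/81.6 = 0.098039, so τ_n = 0.107197.
Rearranging for μ₀: μ₀ = (μ_n·τ_n − τ_data·x̄)/τ₀ = (8.5156·0.107197 − 0.098039·10.6) / 0.009158 = -0.126367/0.009158 ≈ -13.8.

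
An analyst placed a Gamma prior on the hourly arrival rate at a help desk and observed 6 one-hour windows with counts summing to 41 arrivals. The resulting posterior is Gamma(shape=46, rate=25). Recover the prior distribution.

Gamma(shape=5, rate=19)

Gamma–Poisson conjugacy: posterior shape = α + Σxᵢ, posterior rate = β + n.
So α = 46 − 41 = 5 and β = 25 − 6 = 19.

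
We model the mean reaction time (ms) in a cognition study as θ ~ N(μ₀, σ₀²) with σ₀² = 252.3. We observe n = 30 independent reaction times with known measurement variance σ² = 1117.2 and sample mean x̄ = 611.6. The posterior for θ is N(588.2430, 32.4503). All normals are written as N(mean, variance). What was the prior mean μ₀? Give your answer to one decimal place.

μ₀ = 430.0

The posterior mean is a precision-weighted average: μ_n = (τ₀μ₀ + τ_data·x̄)/(τ₀+τ_data), with τ₀=1/σ₀² and τ_data=n/σ².
Here τ₀ = 1/252.3 = 0.003964 and τ_data = 30/1117.2 = 0.026853, so τ_n = 0.030817.
Rearranging for μ₀: μ₀ = (μ_n·τ_n − τ_data·x̄)/τ₀ = (588.2430·0.030817 − 0.026853·611.6) / 0.003964 = 1.704590/0.003964 ≈ 430.0.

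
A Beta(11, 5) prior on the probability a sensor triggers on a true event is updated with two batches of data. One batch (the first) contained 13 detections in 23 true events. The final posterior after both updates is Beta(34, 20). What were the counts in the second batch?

10 detections and 5 misses

Sequential conjugate updates are equivalent to a single update on the pooled data, so total successes = posterior α − prior α and total failures = posterior β − prior β.
Total across both batches: 34−11=23 detections, 20−5=15 misses.
Subtract the first batch: 23−13=10 detections and 15−10=5 misses.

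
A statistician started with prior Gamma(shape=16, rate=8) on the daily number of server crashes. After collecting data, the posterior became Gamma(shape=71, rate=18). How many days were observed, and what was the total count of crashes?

n = 10 days with total 55 crashes

A Gamma(α, β) prior (rate parametrization) on a Poisson rate with n observations summing to S gives posterior Gamma(α+S, β+n).
Matching: Σxᵢ = 71 − 16 = 55 and n = 18 − 8 = 10.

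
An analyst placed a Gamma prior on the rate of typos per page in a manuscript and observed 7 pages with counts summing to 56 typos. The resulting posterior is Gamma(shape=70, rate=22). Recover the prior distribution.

A Gamma(α, β) prior (rate parametrization) on a Poisson rate with n observations summing to S gives posterior Gamma(α+S, β+n).
So α = 70 − 56 = 14 and β = 22 − 7 = 15.

Gamma(shape=14, rate=15)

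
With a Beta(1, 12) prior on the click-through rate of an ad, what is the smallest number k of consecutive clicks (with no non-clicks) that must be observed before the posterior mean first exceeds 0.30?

After k clicks and 0 non-clicks the posterior is Beta(1+k, 12), with mean (1+k)/(1+12+k).
Set (1+k)/(13+k) > 0.30 and solve: k > (0.30·13 − 1)/(1 − 0.30) = 4.143.
The smallest integer exceeding 4.143 is 5, and checking k=5: (6)/(18) = 0.3333 > 0.30.

k = 5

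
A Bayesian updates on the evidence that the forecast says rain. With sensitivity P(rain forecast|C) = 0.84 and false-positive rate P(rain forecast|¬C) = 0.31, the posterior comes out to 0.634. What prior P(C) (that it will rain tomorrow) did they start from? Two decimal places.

Bayes' rule in odds form gives O(C|E) = O(C)·[P(E|C)/P(E|¬C)], hence O(C) = O(C|E)/LR.
Posterior odds = 0.634/(1−0.634) = 1.7322. LR = 0.84/0.31 = 2.7097.
Prior odds = 1.7322/2.7097 = 0.6393, so P(C) = 0.6393/(1+0.6393) ≈ 0.39.

P(C) = 0.39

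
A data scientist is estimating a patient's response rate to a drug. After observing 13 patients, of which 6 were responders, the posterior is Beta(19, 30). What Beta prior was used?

Beta is conjugate to the binomial likelihood: posterior = Beta(a+s, b+f).
So a = 19 − 6 = 13 and b = 30 − 7 = 23.

Beta(13, 23)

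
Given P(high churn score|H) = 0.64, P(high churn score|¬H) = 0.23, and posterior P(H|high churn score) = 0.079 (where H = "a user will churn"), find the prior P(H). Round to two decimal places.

P(H) = 0.03

In odds form, posterior odds = prior odds × likelihood ratio, so prior odds = posterior odds ÷ LR.
Posterior odds = 0.079/(1−0.079) = 0.0858. LR = 0.64/0.23 = 2.7826.
Prior odds = 0.0858/2.7826 = 0.0308, so P(H) = 0.0308/(1+0.0308) ≈ 0.03.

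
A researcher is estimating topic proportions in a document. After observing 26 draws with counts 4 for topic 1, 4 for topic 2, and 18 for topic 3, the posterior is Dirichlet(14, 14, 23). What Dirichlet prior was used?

For a Dirichlet(α) prior with multinomial counts c, the posterior is Dirichlet(α + c) componentwise.
Subtract each count from the matching posterior parameter: 14−4=10, 14−4=10, 23−18=5.

Dirichlet(10, 10, 5)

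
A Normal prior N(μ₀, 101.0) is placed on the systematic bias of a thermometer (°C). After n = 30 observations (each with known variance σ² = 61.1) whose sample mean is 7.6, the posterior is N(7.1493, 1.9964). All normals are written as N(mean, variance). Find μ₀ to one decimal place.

μ₀ = -15.2

With known observation variance, the Normal–Normal posterior has precision τ_n = τ₀ + n/σ² and mean μ_n = (τ₀μ₀ + (n/σ²)x̄)/τ_n.
Here τ₀ = 1/101.0 = 0.009901 and τ_data = 30/61.1 = 0.490998, so τ_n = 0.500899.
Rearranging for μ₀: μ₀ = (μ_n·τ_n − τ_data·x̄)/τ₀ = (7.1493·0.500899 − 0.490998·7.6) / 0.009901 = -0.150508/0.009901 ≈ -15.2.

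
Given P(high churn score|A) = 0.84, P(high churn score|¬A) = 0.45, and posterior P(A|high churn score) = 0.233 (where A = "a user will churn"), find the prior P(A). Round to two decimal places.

Bayes' rule in odds form gives O(A|E) = O(A)·[P(E|A)/P(E|¬A)], hence O(A) = O(A|E)/LR.
Posterior odds = 0.233/(1−0.233) = 0.3038. LR = 0.84/0.45 = 1.8667.
Prior odds = 0.3038/1.8667 = 0.1627, so P(A) = 0.1627/(1+0.1627) ≈ 0.14.

P(A) = 0.14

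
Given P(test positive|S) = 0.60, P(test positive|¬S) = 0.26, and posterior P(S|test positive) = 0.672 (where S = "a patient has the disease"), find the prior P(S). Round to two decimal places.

P(S) = 0.47

In odds form, posterior odds = prior odds × likelihood ratio, so prior odds = posterior odds ÷ LR.
Posterior odds = 0.672/(1−0.672) = 2.0488. LR = 0.60/0.26 = 2.3077.
Prior odds = 2.0488/2.3077 = 0.8878, so P(S) = 0.8878/(1+0.8878) ≈ 0.47.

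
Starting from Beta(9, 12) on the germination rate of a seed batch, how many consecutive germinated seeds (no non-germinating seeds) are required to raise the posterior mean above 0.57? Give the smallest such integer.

k = 7

After k germinated seeds and 0 non-germinating seeds the posterior is Beta(9+k, 12), with mean (9+k)/(9+12+k).
Set (9+k)/(21+k) > 0.57 and solve: k > (0.57·21 − 9)/(1 − 0.57) = 6.907.
The smallest integer exceeding 6.907 is 7.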